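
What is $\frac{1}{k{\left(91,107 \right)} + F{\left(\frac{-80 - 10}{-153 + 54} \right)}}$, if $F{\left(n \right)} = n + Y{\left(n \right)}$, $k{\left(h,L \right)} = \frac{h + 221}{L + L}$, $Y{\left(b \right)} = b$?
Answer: $\frac{1177}{3856} \approx 0.30524$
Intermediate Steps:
$k{\left(h,L \right)} = \frac{221 + h}{2 L}$
$F{\left(n \right)} = 2 n$ ($F{\left(n \right)} = n + n = 2 n$)
$\frac{1}{k{\left(91,107 \right)} + F{\left(\frac{-80 - 10}{-153 + 54} \right)}} = \frac{1}{\frac{221 + 91}{2 \cdot 107} + 2 \frac{-80 - 10}{-153 + 54}} = \frac{1}{\frac{1}{2} \cdot \frac{1}{107} \cdot 312 + 2 \left(- \frac{90}{-99}\right)} = \frac{1}{\frac{156}{107} + 2 \left(\left(-90\right) \left(- \frac{1}{99}\right)\right)} = \frac{1}{\frac{156}{107} + 2 \cdot \frac{10}{11}} = \frac{1}{\frac{156}{107} + \frac{20}{11}} = \frac{1}{\frac{3856}{1177}} = \frac{1177}{3856}$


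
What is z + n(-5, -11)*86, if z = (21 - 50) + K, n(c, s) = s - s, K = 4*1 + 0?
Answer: -25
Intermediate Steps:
K = 4 (K = 4 + 0 = 4)
n(c, s) = 0
z = -25 (z = (21 - 50) + 4 = -29 + 4 = -25)
z + n(-5, -11)*86 = -25 + 0*86 = -25 + 0 = -25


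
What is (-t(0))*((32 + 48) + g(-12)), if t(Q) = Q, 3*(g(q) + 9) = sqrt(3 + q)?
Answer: 0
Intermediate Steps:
g(q) = -9 + sqrt(3 + q)/3
(-t(0))*((32 + 48) + g(-12)) = (-1*0)*((32 + 48) + (-9 + sqrt(3 - 12)/3)) = 0*(80 + (-9 + sqrt(-9)/3)) = 0*(80 + (-9 + (3*I)/3)) = 0*(80 + (-9 + I)) = 0*(71 + I) = 0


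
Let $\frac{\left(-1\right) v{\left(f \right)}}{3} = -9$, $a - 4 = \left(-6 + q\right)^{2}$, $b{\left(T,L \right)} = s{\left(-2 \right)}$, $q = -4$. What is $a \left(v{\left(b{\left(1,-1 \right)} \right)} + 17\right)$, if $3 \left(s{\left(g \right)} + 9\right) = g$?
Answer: $4576$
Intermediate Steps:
$s{\left(g \right)} = -9 + \frac{g}{3}$
$b{\left(T,L \right)} = - \frac{29}{3}$ ($b{\left(T,L \right)} = -9 + \frac{1}{3} \left(-2\right) = -9 - \frac{2}{3} = - \frac{29}{3}$)
$a = 104$ ($a = 4 + \left(-6 - 4\right)^{2} = 4 + \left(-10\right)^{2} = 4 + 100 = 104$)
$v{\left(f \right)} = 27$ ($v{\left(f \right)} = \left(-3\right) \left(-9\right) = 27$)
$a \left(v{\left(b{\left(1,-1 \right)} \right)} + 17\right) = 104 \left(27 + 17\right) = 104 \cdot 44 = 4576$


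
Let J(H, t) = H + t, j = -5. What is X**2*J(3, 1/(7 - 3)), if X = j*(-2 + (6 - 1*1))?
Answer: 2925/4 ≈ 731.25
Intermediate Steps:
X = -15 (X = -5*(-2 + (6 - 1*1)) = -5*(-2 + (6 - 1)) = -5*(-2 + 5) = -5*3 = -15)
X**2*J(3, 1/(7 - 3)) = (-15)**2*(3 + 1/(7 - 3)) = 225*(3 + 1/4) = 225*(13/4) = 2925/4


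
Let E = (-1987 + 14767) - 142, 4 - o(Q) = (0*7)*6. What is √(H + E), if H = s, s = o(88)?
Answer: 7*√258 ≈ 112.44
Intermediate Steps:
o(Q) = 4 (o(Q) = 4 - 0*7*6 = 4 - 0*6 = 4 - 1*0 = 4 + 0 = 4)
s = 4
H = 4
E = 12638 (E = 12780 - 142 = 12638)
√(H + E) = √(4 + 12638) = √12642 = 7*√258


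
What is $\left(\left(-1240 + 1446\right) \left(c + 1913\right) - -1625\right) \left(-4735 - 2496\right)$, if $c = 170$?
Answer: $-3114558013$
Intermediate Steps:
$\left(\left(-1240 + 1446\right) \left(c + 1913\right) - -1625\right) \left(-4735 - 2496\right) = \left(\left(-1240 + 1446\right) \left(170 + 1913\right) - -1625\right) \left(-4735 - 2496\right) = \left(206 \cdot 2083 + 1625\right) \left(-7231\right) = \left(429098 + 1625\right) \left(-7231\right) = 430723 \left(-7231\right) = -3114558013$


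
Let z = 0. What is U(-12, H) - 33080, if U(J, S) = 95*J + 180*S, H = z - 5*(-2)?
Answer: -32420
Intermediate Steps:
H = 10 (H = 0 - 5*(-2) = 0 + 10 = 10)
U(-12, H) - 33080 = (95*(-12) + 180*10) - 33080 = (-1140 + 1800) - 33080 = 660 - 33080 = -32420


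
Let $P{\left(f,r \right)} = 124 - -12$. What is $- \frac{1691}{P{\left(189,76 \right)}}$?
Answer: $- \frac{1691}{136} \approx -12.434$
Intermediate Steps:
$P{\left(f,r \right)} = 136$ ($P{\left(f,r \right)} = 124 + 12 = 136$)
$- \frac{1691}{P{\left(189,76 \right)}} = - \frac{1691}{136}$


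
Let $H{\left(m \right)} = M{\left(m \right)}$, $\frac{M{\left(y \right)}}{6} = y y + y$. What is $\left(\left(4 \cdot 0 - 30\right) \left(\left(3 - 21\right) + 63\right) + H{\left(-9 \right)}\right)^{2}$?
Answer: $842724$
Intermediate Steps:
$M{\left(y \right)} = 6 y + 6 y^{2}$ ($M{\left(y \right)} = 6 \left(y y + y\right) = 6 \left(y^{2} + y\right) = 6 \left(y + y^{2}\right) = 6 y + 6 y^{2}$)
$H{\left(m \right)} = 6 m \left(1 + m\right)$
$\left(\left(4 \cdot 0 - 30\right) \left(\left(3 - 21\right) + 63\right) + H{\left(-9 \right)}\right)^{2} = \left(\left(4 \cdot 0 - 30\right) \left(\left(3 - 21\right) + 63\right) + 6 \left(-9\right) \left(1 - 9\right)\right)^{2} = \left(\left(0 - 30\right) \left(\left(3 - 21\right) + 63\right) + 6 \left(-9\right) \left(-8\right)\right)^{2} = \left(- 30 \left(-18 + 63\right) + 432\right)^{2} = \left(\left(-30\right) 45 + 432\right)^{2} = \left(-1350 + 432\right)^{2} = \left(-918\right)^{2} = 842724$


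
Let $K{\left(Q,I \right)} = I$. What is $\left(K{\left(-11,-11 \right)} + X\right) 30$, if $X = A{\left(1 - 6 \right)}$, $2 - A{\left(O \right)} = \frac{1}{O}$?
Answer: $-264$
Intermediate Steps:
$A{\left(O \right)} = 2 - \frac{1}{O}$
$X = \frac{11}{5}$ ($X = 2 - \frac{1}{1 - 6} = 2 - \frac{1}{-5} = 2 - - \frac{1}{5} = 2 + \frac{1}{5} = \frac{11}{5} \approx 2.2$)
$\left(K{\left(-11,-11 \right)} + X\right) 30 = \left(-11 + \frac{11}{5}\right) 30 = \left(- \frac{44}{5}\right) 30 = -264$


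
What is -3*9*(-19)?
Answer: 513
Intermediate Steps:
-3*9*(-19) = -27*(-19) = 513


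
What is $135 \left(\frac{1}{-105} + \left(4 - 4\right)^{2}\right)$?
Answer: $- \frac{9}{7} \approx -1.2857$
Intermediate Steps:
$135 \left(\frac{1}{-105} + \left(4 - 4\right)^{2}\right) = 135 \left(- \frac{1}{105} + 0^{2}\right) = 135 \left(- \frac{1}{105} + 0\right) = 135 \left(- \frac{1}{105}\right) = - \frac{9}{7}$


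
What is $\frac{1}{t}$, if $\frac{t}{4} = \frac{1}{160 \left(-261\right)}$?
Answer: $-10440$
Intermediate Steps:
$t = - \frac{1}{10440}$ ($t = \frac{4}{160 \left(-261\right)} = \frac{4}{-41760} = 4 \left(- \frac{1}{41760}\right) = - \frac{1}{10440} \approx -9.5785 \cdot 10^{-5}$)
$\frac{1}{t} = \frac{1}{- \frac{1}{10440}} = -10440$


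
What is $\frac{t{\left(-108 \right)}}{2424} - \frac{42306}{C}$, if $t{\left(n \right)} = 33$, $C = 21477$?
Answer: $- \frac{11315667}{5784472} \approx -1.9562$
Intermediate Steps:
$\frac{t{\left(-108 \right)}}{2424} - \frac{42306}{C} = \frac{33}{2424} - \frac{42306}{21477} = 33 \cdot \frac{1}{2424} - \frac{14102}{7159} = \frac{11}{808} - \frac{14102}{7159} = - \frac{11315667}{5784472}$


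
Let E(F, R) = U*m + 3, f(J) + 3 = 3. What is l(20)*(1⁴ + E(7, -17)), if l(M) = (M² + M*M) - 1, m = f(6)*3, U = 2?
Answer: 3196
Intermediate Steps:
f(J) = 0 (f(J) = -3 + 3 = 0)
m = 0 (m = 0*3 = 0)
E(F, R) = 3 (E(F, R) = 2*0 + 3 = 0 + 3 = 3)
l(M) = -1 + 2*M² (l(M) = (M² + M²) - 1 = 2*M² - 1 = -1 + 2*M²)
l(20)*(1⁴ + E(7, -17)) = (-1 + 2*20²)*(1⁴ + 3) = (-1 + 2*400)*(1 + 3) = (-1 + 800)*4 = 799*4 = 3196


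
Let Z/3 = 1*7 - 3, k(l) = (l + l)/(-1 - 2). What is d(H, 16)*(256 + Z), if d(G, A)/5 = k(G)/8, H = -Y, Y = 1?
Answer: 335/3 ≈ 111.67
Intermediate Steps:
H = -1 (H = -1*1 = -1)
k(l) = -2*l/3 (k(l) = (2*l)/(-3) = (2*l)*(-⅓) = -2*l/3)
d(G, A) = -5*G/12 (d(G, A) = 5*(-2*G/3/8) = 5*(-2*G/3*(⅛)) = 5*(-G/12) = -5*G/12)
Z = 12 (Z = 3*(1*7 - 3) = 3*(7 - 3) = 3*4 = 12)
d(H, 16)*(256 + Z) = (-5/12*(-1))*(256 + 12) = (5/12)*268 = 335/3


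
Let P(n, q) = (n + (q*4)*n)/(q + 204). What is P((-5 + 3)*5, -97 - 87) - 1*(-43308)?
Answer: 87351/2 ≈ 43676.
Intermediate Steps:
P(n, q) = (n + 4*n*q)/(204 + q) (P(n, q) = (n + (4*q)*n)/(204 + q) = (n + 4*n*q)/(204 + q))
P((-5 + 3)*5, -97 - 87) - 1*(-43308) = ((-5 + 3)*5)*(1 + 4*(-97 - 87))/(204 + (-97 - 87)) - 1*(-43308) = (-2*5)*(1 + 4*(-184))/(204 - 184) + 43308 = -10*(1 - 736)/20 + 43308 = -10*1/20*(-735) + 43308 = 735/2 + 43308 = 87351/2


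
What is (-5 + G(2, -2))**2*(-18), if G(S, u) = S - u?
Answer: -18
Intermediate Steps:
(-5 + G(2, -2))**2*(-18) = (-5 + (2 - 1*(-2)))**2*(-18) = (-5 + (2 + 2))**2*(-18) = (-5 + 4)**2*(-18) = (-1)**2*(-18) = 1*(-18) = -18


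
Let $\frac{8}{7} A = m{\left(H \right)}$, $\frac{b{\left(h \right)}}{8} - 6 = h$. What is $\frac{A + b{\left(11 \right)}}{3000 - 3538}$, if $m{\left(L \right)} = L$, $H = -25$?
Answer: $- \frac{913}{4304} \approx -0.21213$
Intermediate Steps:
$b{\left(h \right)} = 48 + 8 h$
$A = - \frac{175}{8}$ ($A = \frac{7}{8} \left(-25\right) = - \frac{175}{8} \approx -21.875$)
$\frac{A + b{\left(11 \right)}}{3000 - 3538} = \frac{- \frac{175}{8} + \left(48 + 8 \cdot 11\right)}{3000 - 3538} = \frac{- \frac{175}{8} + \left(48 + 88\right)}{-538} = \left(- \frac{175}{8} + 136\right) \left(- \frac{1}{538}\right) = \frac{913}{8} \left(- \frac{1}{538}\right) = - \frac{913}{4304}$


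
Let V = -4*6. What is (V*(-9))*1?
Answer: 216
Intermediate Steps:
V = -24
(V*(-9))*1 = -24*(-9)*1 = 216*1 = 216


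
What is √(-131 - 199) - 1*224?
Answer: -224 + I*√330 ≈ -224.0 + 18.166*I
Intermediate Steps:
√(-131 - 199) - 1*224 = √(-330) - 224 = I*√330 - 224 = -224 + I*√330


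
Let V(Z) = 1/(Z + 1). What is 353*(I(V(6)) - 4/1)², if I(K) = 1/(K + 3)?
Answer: 2316033/484 ≈ 4785.2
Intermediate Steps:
V(Z) = 1/(1 + Z)
I(K) = 1/(3 + K)
353*(I(V(6)) - 4/1)² = 353*(1/(3 + 1/(1 + 6)) - 4/1)² = 353*(1/(3 + 1/7) - 4*1)² = 353*(1/(3 + ⅐) - 4)² = 353*(1/(22/7) - 4)² = 353*(7/22 - 4)² = 353*(-81/22)² = 353*(6561/484) = 2316033/484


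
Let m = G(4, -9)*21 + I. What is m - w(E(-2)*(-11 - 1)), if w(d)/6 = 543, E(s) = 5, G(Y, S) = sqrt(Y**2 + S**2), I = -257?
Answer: -3515 + 21*sqrt(97) ≈ -3308.2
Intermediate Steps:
G(Y, S) = sqrt(S**2 + Y**2)
w(d) = 3258 (w(d) = 6*543 = 3258)
m = -257 + 21*sqrt(97) (m = sqrt((-9)**2 + 4**2)*21 - 257 = sqrt(81 + 16)*21 - 257 = sqrt(97)*21 - 257 = 21*sqrt(97) - 257 = -257 + 21*sqrt(97) ≈ -50.174)
m - w(E(-2)*(-11 - 1)) = (-257 + 21*sqrt(97)) - 1*3258 = (-257 + 21*sqrt(97)) - 3258 = -3515 + 21*sqrt(97)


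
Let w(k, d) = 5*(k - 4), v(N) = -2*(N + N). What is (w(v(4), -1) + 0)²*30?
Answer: 300000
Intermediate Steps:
v(N) = -4*N
w(k, d) = -20 + 5*k (w(k, d) = 5*(-4 + k) = -20 + 5*k)
(w(v(4), -1) + 0)²*30 = ((-20 + 5*(-4*4)) + 0)²*30 = ((-20 + 5*(-16)) + 0)²*30 = ((-20 - 80) + 0)²*30 = (-100 + 0)²*30 = (-100)²*30 = 10000*30 = 300000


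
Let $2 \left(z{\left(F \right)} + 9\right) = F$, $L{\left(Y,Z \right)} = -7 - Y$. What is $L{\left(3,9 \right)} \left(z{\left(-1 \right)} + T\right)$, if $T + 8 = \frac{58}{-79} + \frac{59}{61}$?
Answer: $\frac{832095}{4819} \approx 172.67$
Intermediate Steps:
$z{\left(F \right)} = -9 + \frac{F}{2}$
$T = - \frac{37429}{4819}$ ($T = -8 + \left(\frac{58}{-79} + \frac{59}{61}\right) = -8 + \left(58 \left(- \frac{1}{79}\right) + 59 \cdot \frac{1}{61}\right) = -8 + \left(- \frac{58}{79} + \frac{59}{61}\right) = -8 + \frac{1123}{4819} = - \frac{37429}{4819} \approx -7.767$)
$L{\left(3,9 \right)} \left(z{\left(-1 \right)} + T\right) = \left(-7 - 3\right) \left(\left(-9 + \frac{1}{2} \left(-1\right)\right) - \frac{37429}{4819}\right) = \left(-7 - 3\right) \left(\left(-9 - \frac{1}{2}\right) - \frac{37429}{4819}\right) = - 10 \left(- \frac{19}{2} - \frac{37429}{4819}\right) = \left(-10\right) \left(- \frac{166419}{9638}\right) = \frac{832095}{4819}$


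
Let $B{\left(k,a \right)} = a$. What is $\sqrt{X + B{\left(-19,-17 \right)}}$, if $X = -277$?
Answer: $7 i \sqrt{6} \approx 17.146 i$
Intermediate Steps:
$\sqrt{X + B{\left(-19,-17 \right)}} = \sqrt{-277 - 17} = \sqrt{-294} = 7 i \sqrt{6}$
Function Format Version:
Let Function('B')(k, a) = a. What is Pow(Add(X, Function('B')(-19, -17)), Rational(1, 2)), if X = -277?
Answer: Mul(7, I, Pow(6, Rational(1, 2))) ≈ Mul(17.146, I)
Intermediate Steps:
Pow(Add(X, Function('B')(-19, -17)), Rational(1, 2)) = Pow(Add(-277, -17), Rational(1, 2)) = Pow(-294, Rational(1, 2)) = Mul(7, I, Pow(6, Rational(1, 2)))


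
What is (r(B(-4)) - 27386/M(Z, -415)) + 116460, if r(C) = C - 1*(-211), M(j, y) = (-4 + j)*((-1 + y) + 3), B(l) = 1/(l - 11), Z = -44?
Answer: 1927380997/16520 ≈ 1.1667e+5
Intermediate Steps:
B(l) = 1/(-11 + l)
M(j, y) = (-4 + j)*(2 + y)
r(C) = 211 + C (r(C) = C + 211 = 211 + C)
(r(B(-4)) - 27386/M(Z, -415)) + 116460 = ((211 + 1/(-11 - 4)) - 27386/(-8 - 4*(-415) + 2*(-44) - 44*(-415))) + 116460 = ((211 + 1/(-15)) - 27386/(-8 + 1660 - 88 + 18260)) + 116460 = ((211 - 1/15) - 27386/19824) + 116460 = (3164/15 - 27386*1/19824) + 116460 = (3164/15 - 13693/9912) + 116460 = 3461797/16520 + 116460 = 1927380997/16520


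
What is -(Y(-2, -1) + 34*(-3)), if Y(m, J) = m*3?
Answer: 108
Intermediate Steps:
Y(m, J) = 3*m
-(Y(-2, -1) + 34*(-3)) = -(3*(-2) + 34*(-3)) = -(-6 - 102) = -1*(-108) = 108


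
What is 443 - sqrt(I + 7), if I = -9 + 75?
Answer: 443 - sqrt(73) ≈ 434.46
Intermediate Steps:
I = 66
443 - sqrt(I + 7) = 443 - sqrt(66 + 7) = 443 - sqrt(73)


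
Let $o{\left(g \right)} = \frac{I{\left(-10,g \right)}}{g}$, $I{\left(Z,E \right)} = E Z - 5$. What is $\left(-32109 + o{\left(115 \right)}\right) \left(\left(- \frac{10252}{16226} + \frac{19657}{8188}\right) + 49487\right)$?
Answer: $- \frac{173471591828905227}{109133758} \approx -1.5895 \cdot 10^{9}$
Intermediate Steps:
$I{\left(Z,E \right)} = -5 + E Z$
$o{\left(g \right)} = \frac{-5 - 10 g}{g}$ ($o{\left(g \right)} = \frac{-5 + g \left(-10\right)}{g} = \frac{-5 - 10 g}{g}$)
$\left(-32109 + o{\left(115 \right)}\right) \left(\left(- \frac{10252}{16226} + \frac{19657}{8188}\right) + 49487\right) = \left(-32109 - \left(10 + \frac{5}{115}\right)\right) \left(\left(- \frac{10252}{16226} + \frac{19657}{8188}\right) + 49487\right) = \left(-32109 - \frac{231}{23}\right) \left(\left(\left(-10252\right) \frac{1}{16226} + 19657 \cdot \frac{1}{8188}\right) + 49487\right) = \left(-32109 - \frac{231}{23}\right) \left(\left(- \frac{5126}{8113} + \frac{19657}{8188}\right) + 49487\right) = \left(-32109 - \frac{231}{23}\right) \left(\frac{117505553}{66429244} + 49487\right) = \left(- \frac{738738}{23}\right) \frac{3287501503381}{66429244} = - \frac{173471591828905227}{109133758}$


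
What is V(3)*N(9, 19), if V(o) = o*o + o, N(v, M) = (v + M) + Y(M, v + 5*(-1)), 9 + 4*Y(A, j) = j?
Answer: 321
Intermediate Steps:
Y(A, j) = -9/4 + j/4
N(v, M) = -7/2 + M + 5*v/4 (N(v, M) = (v + M) + (-9/4 + (v + 5*(-1))/4) = (M + v) + (-9/4 + (v - 5)/4) = (M + v) + (-9/4 + (-5 + v)/4) = (M + v) + (-9/4 + (-5/4 + v/4)) = (M + v) + (-7/2 + v/4) = -7/2 + M + 5*v/4)
V(o) = o + o² (V(o) = o² + o = o + o²)
V(3)*N(9, 19) = (3*(1 + 3))*(-7/2 + 19 + (5/4)*9) = (3*4)*(-7/2 + 19 + 45/4) = 12*(107/4) = 321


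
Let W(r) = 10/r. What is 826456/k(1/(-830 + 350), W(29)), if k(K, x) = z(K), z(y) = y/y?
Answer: 826456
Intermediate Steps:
z(y) = 1
k(K, x) = 1
826456/k(1/(-830 + 350), W(29)) = 826456/1 = 826456*1 = 826456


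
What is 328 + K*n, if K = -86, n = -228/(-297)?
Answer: 25936/99 ≈ 261.98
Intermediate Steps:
n = 76/99 (n = -228*(-1/297) = 76/99 ≈ 0.76768)
328 + K*n = 328 - 86*76/99 = 328 - 6536/99 = 25936/99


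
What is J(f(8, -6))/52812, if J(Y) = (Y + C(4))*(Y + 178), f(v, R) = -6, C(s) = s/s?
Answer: -215/13203 ≈ -0.016284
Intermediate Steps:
C(s) = 1
J(Y) = (1 + Y)*(178 + Y) (J(Y) = (Y + 1)*(Y + 178) = (1 + Y)*(178 + Y))
J(f(8, -6))/52812 = (178 + (-6)² + 179*(-6))/52812 = (178 + 36 - 1074)*(1/52812) = -860*1/52812 = -215/13203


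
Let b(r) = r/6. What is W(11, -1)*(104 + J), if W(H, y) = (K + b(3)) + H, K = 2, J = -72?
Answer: 432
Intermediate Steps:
b(r) = r/6 (b(r) = r*(⅙) = r/6)
W(H, y) = 5/2 + H (W(H, y) = (2 + (⅙)*3) + H = (2 + ½) + H = 5/2 + H)
W(11, -1)*(104 + J) = (5/2 + 11)*(104 - 72) = (27/2)*32 = 432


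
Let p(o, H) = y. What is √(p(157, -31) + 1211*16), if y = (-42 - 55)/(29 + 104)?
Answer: √342729163/133 ≈ 139.20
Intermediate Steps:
y = -97/133 ≈ -0.72932
p(o, H) = -97/133
√(p(157, -31) + 1211*16) = √(-97/133 + 1211*16) = √(-97/133 + 19376) = √(2576911/133) = √342729163/133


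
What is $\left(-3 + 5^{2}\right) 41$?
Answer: $902$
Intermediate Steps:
$\left(-3 + 5^{2}\right) 41 = \left(-3 + 25\right) 41 = 22 \cdot 41 = 902$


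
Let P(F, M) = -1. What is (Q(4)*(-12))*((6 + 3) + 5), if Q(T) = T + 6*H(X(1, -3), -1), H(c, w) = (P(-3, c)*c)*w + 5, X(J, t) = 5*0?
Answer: -5712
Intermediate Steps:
X(J, t) = 0
H(c, w) = 5 - c*w (H(c, w) = (-c)*w + 5 = -c*w + 5 = 5 - c*w)
Q(T) = 30 + T (Q(T) = T + 6*(5 - 1*0*(-1)) = T + 6*(5 + 0) = T + 6*5 = T + 30 = 30 + T)
(Q(4)*(-12))*((6 + 3) + 5) = ((30 + 4)*(-12))*((6 + 3) + 5) = (34*(-12))*(9 + 5) = -408*14 = -5712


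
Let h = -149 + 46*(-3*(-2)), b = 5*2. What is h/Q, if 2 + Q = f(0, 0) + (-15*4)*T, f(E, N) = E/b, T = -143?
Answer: 127/8578 ≈ 0.014805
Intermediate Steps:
b = 10
h = 127 (h = -149 + 46*6 = -149 + 276 = 127)
f(E, N) = E/10
Q = 8578 (Q = -2 + ((⅒)*0 - 15*4*(-143)) = -2 + (0 - 60*(-143)) = -2 + (0 + 8580) = -2 + 8580 = 8578)
h/Q = 127/8578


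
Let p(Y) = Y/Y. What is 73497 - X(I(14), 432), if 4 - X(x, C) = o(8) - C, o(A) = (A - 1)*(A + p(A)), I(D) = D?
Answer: 73124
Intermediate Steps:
p(Y) = 1
o(A) = (1 + A)*(-1 + A) (o(A) = (A - 1)*(A + 1) = (-1 + A)*(1 + A) = (1 + A)*(-1 + A))
X(x, C) = -59 + C (X(x, C) = 4 - ((-1 + 8²) - C) = 4 - ((-1 + 64) - C) = 4 - (63 - C) = 4 + (-63 + C) = -59 + C)
73497 - X(I(14), 432) = 73497 - (-59 + 432) = 73497 - 1*373 = 73497 - 373 = 73124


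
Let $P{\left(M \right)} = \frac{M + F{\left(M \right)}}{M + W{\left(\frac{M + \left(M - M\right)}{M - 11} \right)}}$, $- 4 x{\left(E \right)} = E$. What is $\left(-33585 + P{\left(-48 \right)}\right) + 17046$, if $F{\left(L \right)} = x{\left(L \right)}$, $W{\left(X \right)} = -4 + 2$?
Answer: $- \frac{413457}{25} \approx -16538.0$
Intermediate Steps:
$x{\left(E \right)} = - \frac{E}{4}$
$W{\left(X \right)} = -2$
$F{\left(L \right)} = - \frac{L}{4}$
$P{\left(M \right)} = \frac{3 M}{4 \left(-2 + M\right)}$ ($P{\left(M \right)} = \frac{M - \frac{M}{4}}{M - 2} = \frac{\frac{3}{4} M}{-2 + M} = \frac{3 M}{4 \left(-2 + M\right)}$)
$\left(-33585 + P{\left(-48 \right)}\right) + 17046 = \left(-33585 + \frac{3}{4} \left(-48\right) \frac{1}{-2 - 48}\right) + 17046 = \left(-33585 + \frac{3}{4} \left(-48\right) \frac{1}{-50}\right) + 17046 = \left(-33585 + \frac{3}{4} \left(-48\right) \left(- \frac{1}{50}\right)\right) + 17046 = \left(-33585 + \frac{18}{25}\right) + 17046 = - \frac{839607}{25} + 17046 = - \frac{413457}{25}$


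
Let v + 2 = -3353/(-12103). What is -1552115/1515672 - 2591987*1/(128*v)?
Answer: 94332794803633/8026998912 ≈ 11752.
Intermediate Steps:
v = -2979/1729 (v = -2 - 3353/(-12103) = -2 - 3353*(-1/12103) = -2 + 479/1729 = -2979/1729 ≈ -1.7230)
-1552115/1515672 - 2591987*1/(128*v) = -1552115/1515672 - 2591987/(128*(-2979/1729)) = -1552115*1/1515672 - 2591987/(-381312/1729) = -1552115/1515672 - 2591987*(-1729/381312) = -1552115/1515672 + 4481545523/381312 = 94332794803633/8026998912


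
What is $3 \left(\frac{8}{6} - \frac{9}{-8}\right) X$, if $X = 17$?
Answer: $\frac{1003}{8} \approx 125.38$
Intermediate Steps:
$3 \left(\frac{8}{6} - \frac{9}{-8}\right) X = 3 \left(\frac{8}{6} - \frac{9}{-8}\right) 17 = 3 \left(8 \cdot \frac{1}{6} - - \frac{9}{8}\right) 17 = 3 \left(\frac{4}{3} + \frac{9}{8}\right) 17 = 3 \cdot \frac{59}{24} \cdot 17 = \frac{59}{8} \cdot 17 = \frac{1003}{8}$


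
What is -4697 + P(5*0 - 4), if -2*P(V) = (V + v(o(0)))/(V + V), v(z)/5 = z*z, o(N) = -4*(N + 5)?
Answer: -18289/4 ≈ -4572.3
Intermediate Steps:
o(N) = -20 - 4*N (o(N) = -4*(5 + N) = -20 - 4*N)
v(z) = 5*z² (v(z) = 5*(z*z) = 5*z²)
P(V) = -(2000 + V)/(4*V) (P(V) = -(V + 5*(-20 - 4*0)²)/(2*(V + V)) = -(V + 5*(-20 + 0)²)/(2*(2*V)) = -(V + 5*(-20)²)*1/(2*V)/2 = -(V + 5*400)*1/(2*V)/2 = -(V + 2000)*1/(2*V)/2 = -(2000 + V)*1/(2*V)/2 = -(2000 + V)/(4*V))
-4697 + P(5*0 - 4) = -4697 + (-2000 - (5*0 - 4))/(4*(5*0 - 4)) = -4697 + (-2000 - (0 - 4))/(4*(0 - 4)) = -4697 + (¼)*(-2000 - 1*(-4))/(-4) = -4697 + (¼)*(-¼)*(-2000 + 4) = -4697 + (¼)*(-¼)*(-1996) = -4697 + 499/4 = -18289/4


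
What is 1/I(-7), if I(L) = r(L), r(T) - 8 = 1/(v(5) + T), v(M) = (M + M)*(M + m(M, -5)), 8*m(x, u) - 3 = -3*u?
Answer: 131/1050 ≈ 0.12476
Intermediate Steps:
m(x, u) = 3/8 - 3*u/8 (m(x, u) = 3/8 + (-3*u)/8 = 3/8 - 3*u/8)
v(M) = 2*M*(9/4 + M) (v(M) = (M + M)*(M + (3/8 - 3/8*(-5))) = (2*M)*(M + (3/8 + 15/8)) = (2*M)*(M + 9/4) = (2*M)*(9/4 + M) = 2*M*(9/4 + M))
r(T) = 8 + 1/(145/2 + T) (r(T) = 8 + 1/((½)*5*(9 + 4*5) + T) = 8 + 1/((½)*5*(9 + 20) + T) = 8 + 1/((½)*5*29 + T) = 8 + 1/(145/2 + T))
I(L) = 2*(581 + 8*L)/(145 + 2*L)
1/I(-7) = 1/(2*(581 + 8*(-7))/(145 + 2*(-7))) = 1/(2*(581 - 56)/(145 - 14)) = 1/(2*525/131) = 1/(2*(1/131)*525) = 1/(1050/131) = 131/1050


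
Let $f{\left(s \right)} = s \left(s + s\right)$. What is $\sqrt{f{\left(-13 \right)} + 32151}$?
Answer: $\sqrt{32489} \approx 180.25$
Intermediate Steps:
$f{\left(s \right)} = 2 s^{2}$ ($f{\left(s \right)} = s 2 s = 2 s^{2}$)
$\sqrt{f{\left(-13 \right)} + 32151} = \sqrt{2 \left(-13\right)^{2} + 32151} = \sqrt{2 \cdot 169 + 32151} = \sqrt{338 + 32151} = \sqrt{32489}$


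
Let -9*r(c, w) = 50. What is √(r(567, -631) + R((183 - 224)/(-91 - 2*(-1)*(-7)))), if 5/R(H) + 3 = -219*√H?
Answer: 5*√(-273 - 146*√4305)/(3*√(105 + 73*√4305)) ≈ 2.3646*I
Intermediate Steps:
r(c, w) = -50/9 (r(c, w) = -⅑*50 = -50/9)
R(H) = 5/(-3 - 219*√H)
√(r(567, -631) + R((183 - 224)/(-91 - 2*(-1)*(-7)))) = √(-50/9 - 5/(3 + 219*√((183 - 224)/(-91 - 2*(-1)*(-7))))) = √(-50/9 - 5/(3 + 219*√(-41/(-91 + 2*(-7))))) = √(-50/9 - 5/(3 + 219*√(-41/(-91 - 14)))) = √(-50/9 - 5/(3 + 219*√(-41/(-105)))) = √(-50/9 - 5/(3 + 219*√(-41*(-1/105)))) = √(-50/9 - 5/(3 + 219*√(41/105))) = √(-50/9 - 5/(3 + 219*(√4305/105))) = √(-50/9 - 5/(3 + 73*√4305/35))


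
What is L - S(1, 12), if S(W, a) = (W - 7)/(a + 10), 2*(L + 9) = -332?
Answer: -1922/11 ≈ -174.73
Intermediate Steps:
L = -175 (L = -9 + (½)*(-332) = -9 - 166 = -175)
S(W, a) = (-7 + W)/(10 + a)
L - S(1, 12) = -175 - (-7 + 1)/(10 + 12) = -175 - (-6)/22 = -175 - 1*(-3/11) = -175 + 3/11 = -1922/11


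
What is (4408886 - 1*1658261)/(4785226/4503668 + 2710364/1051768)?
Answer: 81432491828088375/107747044967 ≈ 7.5578e+5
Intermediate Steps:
(4408886 - 1*1658261)/(4785226/4503668 + 2710364/1051768) = (4408886 - 1658261)/(4785226*(1/4503668) + 2710364*(1/1051768)) = 2750625/(2392613/2251834 + 677591/262942) = 2750625/(538735224835/148025433907) = 2750625*(148025433907/538735224835) = 81432491828088375/107747044967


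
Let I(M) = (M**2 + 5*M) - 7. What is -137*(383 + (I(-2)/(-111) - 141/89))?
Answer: -516375331/9879 ≈ -52270.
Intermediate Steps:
I(M) = -7 + M**2 + 5*M
-137*(383 + (I(-2)/(-111) - 141/89)) = -137*(383 + ((-7 + (-2)**2 + 5*(-2))/(-111) - 141/89)) = -137*(383 + ((-7 + 4 - 10)*(-1/111) - 141*1/89)) = -137*(383 + (-13*(-1/111) - 141/89)) = -137*(383 + (13/111 - 141/89)) = -137*(383 - 14494/9879) = -137*3769163/9879 = -516375331/9879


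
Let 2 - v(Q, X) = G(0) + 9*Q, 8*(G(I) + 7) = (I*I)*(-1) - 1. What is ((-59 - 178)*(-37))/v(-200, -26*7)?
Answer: 70152/14473 ≈ 4.8471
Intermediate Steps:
G(I) = -57/8 - I**2/8 (G(I) = -7 + ((I*I)*(-1) - 1)/8 = -7 + (I**2*(-1) - 1)/8 = -7 + (-I**2 - 1)/8 = -7 + (-1 - I**2)/8 = -7 + (-1/8 - I**2/8) = -57/8 - I**2/8)
v(Q, X) = 73/8 - 9*Q (v(Q, X) = 2 - ((-57/8 - 1/8*0**2) + 9*Q) = 2 - ((-57/8 - 1/8*0) + 9*Q) = 2 - ((-57/8 + 0) + 9*Q) = 2 - (-57/8 + 9*Q) = 2 + (57/8 - 9*Q) = 73/8 - 9*Q)
((-59 - 178)*(-37))/v(-200, -26*7) = ((-59 - 178)*(-37))/(73/8 - 9*(-200)) = (-237*(-37))/(73/8 + 1800) = 8769/(14473/8) = 8769*(8/14473) = 70152/14473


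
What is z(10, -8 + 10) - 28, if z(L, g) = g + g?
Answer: -24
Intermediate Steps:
z(L, g) = 2*g
z(10, -8 + 10) - 28 = 2*(-8 + 10) - 28 = 2*2 - 28 = 4 - 28 = -24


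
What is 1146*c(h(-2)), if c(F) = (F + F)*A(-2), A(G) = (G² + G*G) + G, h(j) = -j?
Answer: 27504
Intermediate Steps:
A(G) = G + 2*G² (A(G) = (G² + G²) + G = 2*G² + G = G + 2*G²)
c(F) = 12*F (c(F) = (F + F)*(-2*(1 + 2*(-2))) = (2*F)*(-2*(1 - 4)) = (2*F)*(-2*(-3)) = (2*F)*6 = 12*F)
1146*c(h(-2)) = 1146*(12*(-1*(-2))) = 1146*(12*2) = 1146*24 = 27504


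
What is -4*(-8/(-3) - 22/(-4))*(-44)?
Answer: 4312/3 ≈ 1437.3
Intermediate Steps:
-4*(-8/(-3) - 22/(-4))*(-44) = -4*(-8*(-⅓) - 22*(-¼))*(-44) = -4*(8/3 + 11/2)*(-44) = -4*49/6*(-44) = -98/3*(-44) = 4312/3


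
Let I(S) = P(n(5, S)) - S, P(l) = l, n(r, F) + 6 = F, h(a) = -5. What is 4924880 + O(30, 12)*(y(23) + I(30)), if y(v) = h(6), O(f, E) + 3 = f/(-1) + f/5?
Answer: 4925177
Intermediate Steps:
n(r, F) = -6 + F
O(f, E) = -3 - 4*f/5 (O(f, E) = -3 + (f/(-1) + f/5) = -3 + (f*(-1) + f*(⅕)) = -3 + (-f + f/5) = -3 - 4*f/5)
y(v) = -5
I(S) = -6 (I(S) = (-6 + S) - S = -6)
4924880 + O(30, 12)*(y(23) + I(30)) = 4924880 + (-3 - ⅘*30)*(-5 - 6) = 4924880 + (-3 - 24)*(-11) = 4924880 - 27*(-11) = 4924880 + 297 = 4925177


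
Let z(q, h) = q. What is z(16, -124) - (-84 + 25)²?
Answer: -3465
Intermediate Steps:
z(16, -124) - (-84 + 25)² = 16 - (-84 + 25)² = 16 - 1*(-59)² = 16 - 1*3481 = 16 - 3481 = -3465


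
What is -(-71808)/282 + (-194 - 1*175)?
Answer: -5375/47 ≈ -114.36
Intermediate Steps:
-(-71808)/282 + (-194 - 1*175) = -(-71808)/282 + (-194 - 175) = -408*(-88/141) - 369 = 11968/47 - 369 = -5375/47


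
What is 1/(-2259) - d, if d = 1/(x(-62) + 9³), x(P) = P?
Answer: -2926/1506753 ≈ -0.0019419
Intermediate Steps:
d = 1/667 (d = 1/(-62 + 9³) = 1/(-62 + 729) = 1/667 ≈ 0.0014993)
1/(-2259) - d = 1/(-2259) - 1*1/667 = -1/2259 - 1/667 = -2926/1506753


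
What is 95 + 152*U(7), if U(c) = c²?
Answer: 7543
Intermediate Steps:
95 + 152*U(7) = 95 + 152*7² = 95 + 152*49 = 95 + 7448 = 7543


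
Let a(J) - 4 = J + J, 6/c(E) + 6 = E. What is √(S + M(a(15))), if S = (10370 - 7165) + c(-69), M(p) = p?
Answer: 3*√8997/5 ≈ 56.911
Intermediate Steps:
c(E) = 6/(-6 + E)
a(J) = 4 + 2*J (a(J) = 4 + (J + J) = 4 + 2*J)
S = 80123/25 (S = (10370 - 7165) + 6/(-6 - 69) = 3205 + 6/(-75) = 3205 + 6*(-1/75) = 3205 - 2/25 = 80123/25 ≈ 3204.9)
√(S + M(a(15))) = √(80123/25 + (4 + 2*15)) = √(80123/25 + (4 + 30)) = √(80123/25 + 34) = √(80973/25) = 3*√8997/5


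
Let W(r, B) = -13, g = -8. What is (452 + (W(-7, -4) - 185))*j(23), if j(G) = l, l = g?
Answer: -2032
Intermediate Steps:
l = -8
j(G) = -8
(452 + (W(-7, -4) - 185))*j(23) = (452 + (-13 - 185))*(-8) = (452 - 198)*(-8) = 254*(-8) = -2032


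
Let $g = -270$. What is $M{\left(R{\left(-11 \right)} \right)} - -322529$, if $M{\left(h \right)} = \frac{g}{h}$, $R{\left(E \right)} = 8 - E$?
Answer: $\frac{6127781}{19} \approx 3.2252 \cdot 10^{5}$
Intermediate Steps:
$M{\left(h \right)} = - \frac{270}{h}$
$M{\left(R{\left(-11 \right)} \right)} - -322529 = - \frac{270}{8 - -11} - -322529 = - \frac{270}{8 + 11} + 322529 = - \frac{270}{19} + 322529 = \frac{6127781}{19}$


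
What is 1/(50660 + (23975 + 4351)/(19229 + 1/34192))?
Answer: 219159323/11102934144044 ≈ 1.9739e-5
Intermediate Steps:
1/(50660 + (23975 + 4351)/(19229 + 1/34192)) = 1/(50660 + 28326/(19229 + 1/34192)) = 1/(50660 + 28326/(657477969/34192)) = 1/(50660 + 28326*(34192/657477969)) = 1/(50660 + 322840864/219159323) = 1/(11102934144044/219159323) = 219159323/11102934144044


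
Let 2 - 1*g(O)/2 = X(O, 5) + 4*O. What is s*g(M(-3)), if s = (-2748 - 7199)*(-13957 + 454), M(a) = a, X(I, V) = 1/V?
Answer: 18535379058/5 ≈ 3.7071e+9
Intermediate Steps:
g(O) = 18/5 - 8*O (g(O) = 4 - 2*(1/5 + 4*O) = 4 - 2*(⅕ + 4*O) = 4 + (-⅖ - 8*O) = 18/5 - 8*O)
s = 134314341 (s = -9947*(-13503) = 134314341)
s*g(M(-3)) = 134314341*(18/5 - 8*(-3)) = 134314341*(18/5 + 24) = 134314341*(138/5) = 18535379058/5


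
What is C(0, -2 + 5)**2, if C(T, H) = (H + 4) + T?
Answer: 49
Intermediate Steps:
C(T, H) = 4 + H + T (C(T, H) = (4 + H) + T = 4 + H + T)
C(0, -2 + 5)**2 = (4 + (-2 + 5) + 0)**2 = (4 + 3 + 0)**2 = 7**2 = 49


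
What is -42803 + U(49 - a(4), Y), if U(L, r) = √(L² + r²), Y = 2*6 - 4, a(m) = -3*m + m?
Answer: -42803 + √3313 ≈ -42745.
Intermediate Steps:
a(m) = -2*m
Y = 8 (Y = 12 - 4 = 8)
-42803 + U(49 - a(4), Y) = -42803 + √((49 - (-2)*4)² + 8²) = -42803 + √((49 - 1*(-8))² + 64) = -42803 + √((49 + 8)² + 64) = -42803 + √(57² + 64) = -42803 + √(3249 + 64) = -42803 + √3313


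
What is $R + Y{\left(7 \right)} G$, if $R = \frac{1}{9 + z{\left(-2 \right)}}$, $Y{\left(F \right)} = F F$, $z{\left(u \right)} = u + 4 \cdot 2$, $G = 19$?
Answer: $\frac{13966}{15} \approx 931.07$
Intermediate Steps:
$z{\left(u \right)} = 8 + u$ ($z{\left(u \right)} = u + 8 = 8 + u$)
$Y{\left(F \right)} = F^{2}$
$R = \frac{1}{15}$ ($R = \frac{1}{9 + \left(8 - 2\right)} = \frac{1}{9 + 6} = \frac{1}{15} \approx 0.066667$)
$R + Y{\left(7 \right)} G = \frac{1}{15} + 7^{2} \cdot 19 = \frac{1}{15} + 49 \cdot 19 = \frac{1}{15} + 931 = \frac{13966}{15}$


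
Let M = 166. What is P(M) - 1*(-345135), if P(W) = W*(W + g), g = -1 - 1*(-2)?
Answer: 372857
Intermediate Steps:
g = 1 (g = -1 + 2 = 1)
P(W) = W*(1 + W) (P(W) = W*(W + 1) = W*(1 + W))
P(M) - 1*(-345135) = 166*(1 + 166) - 1*(-345135) = 166*167 + 345135 = 27722 + 345135 = 372857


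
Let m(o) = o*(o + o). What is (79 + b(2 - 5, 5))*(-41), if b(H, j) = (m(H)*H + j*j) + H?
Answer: -1927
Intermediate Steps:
m(o) = 2*o**2 (m(o) = o*(2*o) = 2*o**2)
b(H, j) = H + j**2 + 2*H**3 (b(H, j) = ((2*H**2)*H + j*j) + H = (2*H**3 + j**2) + H = (j**2 + 2*H**3) + H = H + j**2 + 2*H**3)
(79 + b(2 - 5, 5))*(-41) = (79 + ((2 - 5) + 5**2 + 2*(2 - 5)**3))*(-41) = (79 + (-3 + 25 + 2*(-3)**3))*(-41) = (79 + (-3 + 25 + 2*(-27)))*(-41) = (79 + (-3 + 25 - 54))*(-41) = (79 - 32)*(-41) = 47*(-41) = -1927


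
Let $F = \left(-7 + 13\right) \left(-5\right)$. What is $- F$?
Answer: $30$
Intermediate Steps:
$F = -30$ ($F = 6 \left(-5\right) = -30$)
$- F = \left(-1\right) \left(-30\right) = 30$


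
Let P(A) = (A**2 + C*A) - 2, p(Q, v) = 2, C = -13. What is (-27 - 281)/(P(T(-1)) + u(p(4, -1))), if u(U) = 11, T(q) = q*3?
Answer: -308/57 ≈ -5.4035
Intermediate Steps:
T(q) = 3*q
P(A) = -2 + A**2 - 13*A (P(A) = (A**2 - 13*A) - 2 = -2 + A**2 - 13*A)
(-27 - 281)/(P(T(-1)) + u(p(4, -1))) = (-27 - 281)/((-2 + (3*(-1))**2 - 39*(-1)) + 11) = -308/((-2 + (-3)**2 - 13*(-3)) + 11) = -308/((-2 + 9 + 39) + 11) = -308/(46 + 11) = -308/57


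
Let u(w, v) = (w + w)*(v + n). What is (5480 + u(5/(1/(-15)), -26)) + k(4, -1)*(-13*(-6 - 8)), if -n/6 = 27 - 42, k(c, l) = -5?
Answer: -5030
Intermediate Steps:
n = 90 (n = -6*(27 - 42) = -6*(-15) = 90)
u(w, v) = 2*w*(90 + v) (u(w, v) = (w + w)*(v + 90) = (2*w)*(90 + v) = 2*w*(90 + v))
(5480 + u(5/(1/(-15)), -26)) + k(4, -1)*(-13*(-6 - 8)) = (5480 + 2*(5/(1/(-15)))*(90 - 26)) - (-65)*(-6 - 8) = (5480 + 2*(5/(-1/15))*64) - (-65)*(-14) = (5480 + 2*(5*(-15))*64) - 5*182 = (5480 + 2*(-75)*64) - 910 = (5480 - 9600) - 910 = -4120 - 910 = -5030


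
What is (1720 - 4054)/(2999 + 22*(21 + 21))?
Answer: -2334/3923 ≈ -0.59495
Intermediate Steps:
(1720 - 4054)/(2999 + 22*(21 + 21)) = -2334/(2999 + 22*42) = -2334/(2999 + 924) = -2334/3923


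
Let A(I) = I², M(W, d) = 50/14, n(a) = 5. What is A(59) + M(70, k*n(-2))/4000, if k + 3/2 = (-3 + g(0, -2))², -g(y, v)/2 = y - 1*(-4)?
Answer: 3898721/1120 ≈ 3481.0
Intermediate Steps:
g(y, v) = -8 - 2*y (g(y, v) = -2*(y - 1*(-4)) = -2*(y + 4) = -2*(4 + y) = -8 - 2*y)
k = 239/2 (k = -3/2 + (-3 + (-8 - 2*0))² = -3/2 + (-3 + (-8 + 0))² = -3/2 + (-3 - 8)² = -3/2 + (-11)² = -3/2 + 121 = 239/2 ≈ 119.50)
M(W, d) = 25/7 (M(W, d) = 50*(1/14) = 25/7)
A(59) + M(70, k*n(-2))/4000 = 59² + (25/7)/4000 = 3481 + (25/7)*(1/4000) = 3481 + 1/1120 = 3898721/1120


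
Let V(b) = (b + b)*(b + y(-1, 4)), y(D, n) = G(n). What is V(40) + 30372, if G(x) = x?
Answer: 33892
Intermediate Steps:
y(D, n) = n
V(b) = 2*b*(4 + b) (V(b) = (b + b)*(b + 4) = (2*b)*(4 + b) = 2*b*(4 + b))
V(40) + 30372 = 2*40*(4 + 40) + 30372 = 2*40*44 + 30372 = 3520 + 30372 = 33892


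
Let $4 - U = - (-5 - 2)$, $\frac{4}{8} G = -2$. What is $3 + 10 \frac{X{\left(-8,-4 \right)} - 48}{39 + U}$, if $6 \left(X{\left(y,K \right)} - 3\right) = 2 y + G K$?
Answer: $- \frac{19}{2} \approx -9.5$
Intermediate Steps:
$G = -4$ ($G = 2 \left(-2\right) = -4$)
$X{\left(y,K \right)} = 3 - \frac{2 K}{3} + \frac{y}{3}$ ($X{\left(y,K \right)} = 3 + \frac{2 y - 4 K}{6} = 3 + \frac{- 4 K + 2 y}{6} = 3 - \left(- \frac{y}{3} + \frac{2 K}{3}\right) = 3 - \frac{2 K}{3} + \frac{y}{3}$)
$U = -3$ ($U = 4 - - (-5 - 2) = 4 - \left(-1\right) \left(-7\right) = 4 - 7 = -3$)
$3 + 10 \frac{X{\left(-8,-4 \right)} - 48}{39 + U} = 3 + 10 \frac{\left(3 - - \frac{8}{3} + \frac{1}{3} \left(-8\right)\right) - 48}{39 - 3} = 3 + 10 \frac{\left(3 + \frac{8}{3} - \frac{8}{3}\right) - 48}{36} = 3 + 10 \left(3 - 48\right) \frac{1}{36} = 3 + 10 \left(\left(-45\right) \frac{1}{36}\right) = 3 + 10 \left(- \frac{5}{4}\right) = 3 - \frac{25}{2} = - \frac{19}{2}$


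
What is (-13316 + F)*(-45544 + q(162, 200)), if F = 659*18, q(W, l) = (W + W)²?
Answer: -86414128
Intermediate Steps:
q(W, l) = 4*W² (q(W, l) = (2*W)² = 4*W²)
F = 11862
(-13316 + F)*(-45544 + q(162, 200)) = (-13316 + 11862)*(-45544 + 4*162²) = -1454*(-45544 + 4*26244) = -1454*(-45544 + 104976) = -1454*59432 = -86414128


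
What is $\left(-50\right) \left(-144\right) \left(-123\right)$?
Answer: $-885600$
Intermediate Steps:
$\left(-50\right) \left(-144\right) \left(-123\right) = 7200 \left(-123\right) = -885600$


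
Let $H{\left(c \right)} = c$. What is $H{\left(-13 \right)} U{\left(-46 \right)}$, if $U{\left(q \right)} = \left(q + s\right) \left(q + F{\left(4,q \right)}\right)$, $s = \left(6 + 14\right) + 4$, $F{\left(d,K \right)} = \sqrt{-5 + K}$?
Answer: $-13156 + 286 i \sqrt{51} \approx -13156.0 + 2042.4 i$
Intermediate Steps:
$s = 24$ ($s = 20 + 4 = 24$)
$U{\left(q \right)} = \left(24 + q\right) \left(q + \sqrt{-5 + q}\right)$ ($U{\left(q \right)} = \left(q + 24\right) \left(q + \sqrt{-5 + q}\right) = \left(24 + q\right) \left(q + \sqrt{-5 + q}\right)$)
$H{\left(-13 \right)} U{\left(-46 \right)} = - 13 \left(\left(-46\right)^{2} + 24 \left(-46\right) + 24 \sqrt{-5 - 46} - 46 \sqrt{-5 - 46}\right) = - 13 \left(2116 - 1104 + 24 \sqrt{-51} - 46 \sqrt{-51}\right) = - 13 \left(2116 - 1104 + 24 i \sqrt{51} - 46 i \sqrt{51}\right) = - 13 \left(1012 - 22 i \sqrt{51}\right) = -13156 + 286 i \sqrt{51}$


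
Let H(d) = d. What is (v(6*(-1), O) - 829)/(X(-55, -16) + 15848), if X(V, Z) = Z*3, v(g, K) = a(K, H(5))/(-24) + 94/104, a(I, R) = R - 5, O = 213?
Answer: -43061/821600 ≈ -0.052411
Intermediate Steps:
a(I, R) = -5 + R
v(g, K) = 47/52 (v(g, K) = (-5 + 5)/(-24) + 94/104 = 0*(-1/24) + 94*(1/104) = 0 + 47/52 = 47/52)
X(V, Z) = 3*Z
(v(6*(-1), O) - 829)/(X(-55, -16) + 15848) = (47/52 - 829)/(3*(-16) + 15848) = -43061/(52*(-48 + 15848)) = -43061/52/15800 = -43061/52*1/15800 = -43061/821600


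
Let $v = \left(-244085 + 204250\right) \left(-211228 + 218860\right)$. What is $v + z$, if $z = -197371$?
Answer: $-304218091$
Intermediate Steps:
$v = -304020720$ ($v = \left(-39835\right) 7632 = -304020720$)
$v + z = -304020720 - 197371 = -304218091$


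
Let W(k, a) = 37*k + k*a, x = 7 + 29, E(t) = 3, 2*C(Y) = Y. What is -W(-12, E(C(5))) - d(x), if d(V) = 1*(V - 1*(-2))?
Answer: 442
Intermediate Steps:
C(Y) = Y/2
x = 36
d(V) = 2 + V (d(V) = 1*(V + 2) = 1*(2 + V) = 2 + V)
W(k, a) = 37*k + a*k
-W(-12, E(C(5))) - d(x) = -(-12)*(37 + 3) - (2 + 36) = -(-12)*40 - 1*38 = -1*(-480) - 38 = 480 - 38 = 442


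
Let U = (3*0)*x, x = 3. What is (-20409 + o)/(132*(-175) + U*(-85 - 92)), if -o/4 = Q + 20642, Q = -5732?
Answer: 26683/7700 ≈ 3.4653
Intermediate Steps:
o = -59640 (o = -4*(-5732 + 20642) = -4*14910 = -59640)
U = 0 (U = (3*0)*3 = 0*3 = 0)
(-20409 + o)/(132*(-175) + U*(-85 - 92)) = (-20409 - 59640)/(132*(-175) + 0*(-85 - 92)) = -80049/(-23100 + 0*(-177)) = -80049/(-23100 + 0) = -80049/(-23100) = -80049*(-1/23100) = 26683/7700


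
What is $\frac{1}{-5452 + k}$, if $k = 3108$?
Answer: $- \frac{1}{2344} \approx -0.00042662$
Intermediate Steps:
$\frac{1}{-5452 + k} = \frac{1}{-5452 + 3108} = \frac{1}{-2344} = - \frac{1}{2344}$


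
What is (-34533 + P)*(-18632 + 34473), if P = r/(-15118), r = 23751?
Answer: -8270485430445/15118 ≈ -5.4706e+8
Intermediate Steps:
P = -23751/15118 (P = 23751/(-15118) = 23751*(-1/15118) = -23751/15118 ≈ -1.5710)
(-34533 + P)*(-18632 + 34473) = (-34533 - 23751/15118)*(-18632 + 34473) = -522093645/15118*15841 = -8270485430445/15118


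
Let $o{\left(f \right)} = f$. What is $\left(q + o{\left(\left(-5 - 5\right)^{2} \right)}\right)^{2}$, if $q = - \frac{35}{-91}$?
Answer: $\frac{1703025}{169} \approx 10077.0$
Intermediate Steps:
$q = \frac{5}{13}$ ($q = \left(-35\right) \left(- \frac{1}{91}\right) = \frac{5}{13} \approx 0.38462$)
$\left(q + o{\left(\left(-5 - 5\right)^{2} \right)}\right)^{2} = \left(\frac{5}{13} + \left(-5 - 5\right)^{2}\right)^{2} = \left(\frac{5}{13} + \left(-10\right)^{2}\right)^{2} = \left(\frac{5}{13} + 100\right)^{2} = \left(\frac{1305}{13}\right)^{2} = \frac{1703025}{169}$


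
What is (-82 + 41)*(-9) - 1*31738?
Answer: -31369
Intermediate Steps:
(-82 + 41)*(-9) - 1*31738 = -41*(-9) - 31738 = 369 - 31738 = -31369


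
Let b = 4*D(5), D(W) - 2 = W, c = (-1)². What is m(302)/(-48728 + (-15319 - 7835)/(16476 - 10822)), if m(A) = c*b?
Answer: -79156/137765633 ≈ -0.00057457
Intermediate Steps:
c = 1
D(W) = 2 + W
b = 28 (b = 4*(2 + 5) = 4*7 = 28)
m(A) = 28 (m(A) = 1*28 = 28)
m(302)/(-48728 + (-15319 - 7835)/(16476 - 10822)) = 28/(-48728 + (-15319 - 7835)/(16476 - 10822)) = 28/(-48728 - 23154/5654) = 28/(-48728 - 23154*1/5654) = 28/(-48728 - 11577/2827) = 28/(-137765633/2827) = 28*(-2827/137765633) = -79156/137765633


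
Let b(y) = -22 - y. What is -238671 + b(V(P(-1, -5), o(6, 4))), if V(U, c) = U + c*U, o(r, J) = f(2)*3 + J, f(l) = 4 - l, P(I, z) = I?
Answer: -238682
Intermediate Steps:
o(r, J) = 6 + J (o(r, J) = (4 - 1*2)*3 + J = (4 - 2)*3 + J = 2*3 + J = 6 + J)
V(U, c) = U + U*c
-238671 + b(V(P(-1, -5), o(6, 4))) = -238671 + (-22 - (-1)*(1 + (6 + 4))) = -238671 + (-22 - (-1)*(1 + 10)) = -238671 + (-22 - (-1)*11) = -238671 + (-22 - 1*(-11)) = -238671 + (-22 + 11) = -238671 - 11 = -238682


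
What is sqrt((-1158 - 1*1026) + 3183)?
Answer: 3*sqrt(111) ≈ 31.607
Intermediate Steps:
sqrt((-1158 - 1*1026) + 3183) = sqrt((-1158 - 1026) + 3183) = sqrt(-2184 + 3183) = sqrt(999) = 3*sqrt(111)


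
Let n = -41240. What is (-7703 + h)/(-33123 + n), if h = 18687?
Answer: -10984/74363 ≈ -0.14771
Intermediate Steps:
(-7703 + h)/(-33123 + n) = (-7703 + 18687)/(-33123 - 41240) = 10984/(-74363) = 10984*(-1/74363) = -10984/74363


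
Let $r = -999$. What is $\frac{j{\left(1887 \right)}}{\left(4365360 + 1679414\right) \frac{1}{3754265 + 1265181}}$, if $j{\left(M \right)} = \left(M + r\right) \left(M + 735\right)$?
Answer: $\frac{307551495312}{159073} \approx 1.9334 \cdot 10^{6}$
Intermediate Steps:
$j{\left(M \right)} = \left(-999 + M\right) \left(735 + M\right)$ ($j{\left(M \right)} = \left(M - 999\right) \left(M + 735\right) = \left(-999 + M\right) \left(735 + M\right)$)
$\frac{j{\left(1887 \right)}}{\left(4365360 + 1679414\right) \frac{1}{3754265 + 1265181}} = \frac{-734265 + 1887^{2} - 498168}{\left(4365360 + 1679414\right) \frac{1}{3754265 + 1265181}} = \frac{-734265 + 3560769 - 498168}{6044774 \cdot \frac{1}{5019446}} = \frac{2328336}{6044774 \cdot \frac{1}{5019446}} = \frac{2328336}{\frac{3022387}{2509723}} = 2328336 \cdot \frac{2509723}{3022387} = \frac{307551495312}{159073}$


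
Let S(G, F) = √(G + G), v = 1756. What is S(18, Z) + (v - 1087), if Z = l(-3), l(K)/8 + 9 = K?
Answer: 675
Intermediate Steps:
l(K) = -72 + 8*K
Z = -96 (Z = -72 + 8*(-3) = -72 - 24 = -96)
S(G, F) = √2*√G (S(G, F) = √(2*G) = √2*√G)
S(18, Z) + (v - 1087) = √2*√18 + (1756 - 1087) = √2*(3*√2) + 669 = 6 + 669 = 675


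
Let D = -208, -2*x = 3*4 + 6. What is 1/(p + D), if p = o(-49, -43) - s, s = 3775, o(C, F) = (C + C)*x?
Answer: -1/3101 ≈ -0.00032248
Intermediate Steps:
x = -9 (x = -(3*4 + 6)/2 = -(12 + 6)/2 = -½*18 = -9)
o(C, F) = -18*C (o(C, F) = (C + C)*(-9) = (2*C)*(-9) = -18*C)
p = -2893 (p = -18*(-49) - 1*3775 = 882 - 3775 = -2893)
1/(p + D) = 1/(-2893 - 208) = 1/(-3101) = -1/3101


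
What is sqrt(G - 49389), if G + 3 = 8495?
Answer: I*sqrt(40897) ≈ 202.23*I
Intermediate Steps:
G = 8492 (G = -3 + 8495 = 8492)
sqrt(G - 49389) = sqrt(8492 - 49389) = sqrt(-40897) = I*sqrt(40897)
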